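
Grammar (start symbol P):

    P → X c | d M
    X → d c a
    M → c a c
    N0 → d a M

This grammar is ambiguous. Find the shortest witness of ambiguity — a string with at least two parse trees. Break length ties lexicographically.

length 4: d c a c has 2 parse trees

Two derivations of d c a c:
  P ⇒ X c ⇒ d c a c
  P ⇒ d M ⇒ d c a c

d c a c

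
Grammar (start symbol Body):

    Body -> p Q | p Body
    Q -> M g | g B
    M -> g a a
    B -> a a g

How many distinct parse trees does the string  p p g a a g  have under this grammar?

Parse trees for p p g a a g:
  [Body p [Body p [Q [M g a a] g]]]
  [Body p [Body p [Q g [B a a g]]]]

2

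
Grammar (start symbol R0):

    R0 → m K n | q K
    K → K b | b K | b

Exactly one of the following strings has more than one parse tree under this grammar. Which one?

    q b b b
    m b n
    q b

q b b b

q b b b: 4 trees
m b n: 1 tree
q b: 1 tree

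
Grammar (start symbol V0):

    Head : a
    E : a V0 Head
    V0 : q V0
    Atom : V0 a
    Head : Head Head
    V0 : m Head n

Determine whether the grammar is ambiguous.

Witness: m a a a n

Derivation 1: V0 ⇒ m Head n ⇒ m Head Head n ⇒ m a Head n ⇒ m a Head Head n ⇒ m a a Head n ⇒ m a a a n
Derivation 2: V0 ⇒ m Head n ⇒ m Head Head n ⇒ m Head Head Head n ⇒ m a Head Head n ⇒ m a a Head n ⇒ m a a a n

Two distinct leftmost derivations for the same string.

Ambiguous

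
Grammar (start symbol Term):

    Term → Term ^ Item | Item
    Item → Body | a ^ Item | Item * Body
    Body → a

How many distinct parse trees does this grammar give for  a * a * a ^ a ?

Parse trees for a * a * a ^ a:
  [Term [Term [Item [Item [Item [Body a]] * [Body a]] * [Body a]]] ^ [Item [Body a]]]

1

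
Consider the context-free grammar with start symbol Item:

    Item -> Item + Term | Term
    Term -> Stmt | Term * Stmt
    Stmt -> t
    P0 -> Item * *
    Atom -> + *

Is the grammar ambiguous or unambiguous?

Only Item, Term, Stmt are reachable from Item; ignoring the rest: This is a standard precedence ladder (Item over Term over Stmt), with each level left-recursive on its own operator ('+' at Item, '*' at Term). That structure is LR(1), hence unambiguous.

Unambiguous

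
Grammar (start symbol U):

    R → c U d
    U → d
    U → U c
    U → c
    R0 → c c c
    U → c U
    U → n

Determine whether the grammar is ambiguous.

Ambiguous

Witness: c c

Derivation 1: U ⇒ U c ⇒ c c
Derivation 2: U ⇒ c U ⇒ c c

Two distinct leftmost derivations for the same string.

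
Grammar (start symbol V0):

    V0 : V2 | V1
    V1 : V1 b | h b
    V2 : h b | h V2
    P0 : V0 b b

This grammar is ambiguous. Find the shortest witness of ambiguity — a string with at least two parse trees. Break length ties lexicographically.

h b

length 2: h b has 2 parse trees

Two derivations of h b:
  V0 ⇒ V2 ⇒ h b
  V0 ⇒ V1 ⇒ h b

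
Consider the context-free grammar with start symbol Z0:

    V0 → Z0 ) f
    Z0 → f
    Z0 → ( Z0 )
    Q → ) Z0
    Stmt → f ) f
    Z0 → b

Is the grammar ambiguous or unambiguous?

Unambiguous

(Stmt, Q, V0 are unreachable from Z0, so their rules don't affect L(Z0).) Each string is a nest of matched brackets around a single atom. An opening bracket forces the recursive rule; an atom forces the base rule.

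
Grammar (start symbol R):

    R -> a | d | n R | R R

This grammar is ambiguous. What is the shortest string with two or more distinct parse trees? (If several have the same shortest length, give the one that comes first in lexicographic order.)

length 1: no string has ≥2 trees
length 2: no string has ≥2 trees
length 3: a a a has 2 parse trees

Two derivations of a a a:
  R ⇒ R R ⇒ a R ⇒ a R R ⇒ a a R ⇒ a a a
  R ⇒ R R ⇒ R R R ⇒ a R R ⇒ a a R ⇒ a a a

a a a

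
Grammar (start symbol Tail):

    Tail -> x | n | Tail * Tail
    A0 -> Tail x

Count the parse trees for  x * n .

1

Parse trees for x * n:
  [Tail [Tail x] * [Tail n]]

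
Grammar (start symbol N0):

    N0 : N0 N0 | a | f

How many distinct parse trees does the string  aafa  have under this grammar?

5

Parse trees for aafa:
  [N0 [N0 a] [N0 [N0 a] [N0 [N0 f] [N0 a]]]]
  [N0 [N0 a] [N0 [N0 [N0 a] [N0 f]] [N0 a]]]
  [N0 [N0 [N0 a] [N0 a]] [N0 [N0 f] [N0 a]]]
  [N0 [N0 [N0 a] [N0 [N0 a] [N0 f]]] [N0 a]]
  [N0 [N0 [N0 [N0 a] [N0 a]] [N0 f]] [N0 a]]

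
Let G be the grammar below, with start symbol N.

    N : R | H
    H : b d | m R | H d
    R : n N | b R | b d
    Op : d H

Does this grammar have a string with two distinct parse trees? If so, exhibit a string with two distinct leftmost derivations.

Witness: b d

Derivation 1: N ⇒ R ⇒ b d
Derivation 2: N ⇒ H ⇒ b d

Two distinct leftmost derivations for the same string.

Ambiguous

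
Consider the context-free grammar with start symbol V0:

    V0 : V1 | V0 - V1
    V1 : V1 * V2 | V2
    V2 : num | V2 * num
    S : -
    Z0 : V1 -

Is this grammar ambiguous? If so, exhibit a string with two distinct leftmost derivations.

Witness: num * num

Derivation 1: V0 ⇒ V1 ⇒ V1 * V2 ⇒ V2 * V2 ⇒ num * V2 ⇒ num * num
Derivation 2: V0 ⇒ V1 ⇒ V2 ⇒ V2 * num ⇒ num * num

Two distinct leftmost derivations for the same string.

Ambiguous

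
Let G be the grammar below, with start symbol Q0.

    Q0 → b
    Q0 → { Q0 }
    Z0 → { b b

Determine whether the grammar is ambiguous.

Unambiguous

Only Q0 is reachable from Q0; ignoring the rest: L(Q0) is { openⁿ atom closeⁿ : n ≥ 0 }. The bracket depth fixes n, and the derivation is forced at every step.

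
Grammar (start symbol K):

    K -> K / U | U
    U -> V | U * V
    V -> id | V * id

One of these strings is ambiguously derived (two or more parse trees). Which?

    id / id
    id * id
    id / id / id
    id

id * id

id / id: 1 tree
id * id: 2 trees
id / id / id: 1 tree
id: 1 tree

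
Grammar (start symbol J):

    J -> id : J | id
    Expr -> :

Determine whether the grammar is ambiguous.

Unambiguous

Only J is reachable from J; ignoring the rest: The reachable grammar is A → atom sep A | atom. Each atom is followed by either the separator (recurse) or end-of-string (stop) — no choice point.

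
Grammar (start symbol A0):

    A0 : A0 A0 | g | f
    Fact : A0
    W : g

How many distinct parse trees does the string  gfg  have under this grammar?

Parse trees for gfg:
  [A0 [A0 g] [A0 [A0 f] [A0 g]]]
  [A0 [A0 [A0 g] [A0 f]] [A0 g]]

2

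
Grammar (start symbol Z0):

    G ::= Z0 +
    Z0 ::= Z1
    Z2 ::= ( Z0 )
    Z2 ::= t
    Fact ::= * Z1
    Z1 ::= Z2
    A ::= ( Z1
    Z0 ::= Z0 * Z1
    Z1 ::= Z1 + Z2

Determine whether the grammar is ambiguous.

Only Z0, Z1, Z2 are reachable from Z0; ignoring the rest: Z0 → Z0 * Z1 | Z1  ;  Z1 → Z1 + Z2 | Z2  — a left-associative chain with Z2 at the bottom. Each string factors uniquely by precedence.

Unambiguous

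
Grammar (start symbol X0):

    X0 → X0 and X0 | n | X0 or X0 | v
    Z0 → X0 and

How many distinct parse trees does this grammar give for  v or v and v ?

Parse trees for v or v and v:
  [X0 [X0 [X0 v] or [X0 v]] and [X0 v]]
  [X0 [X0 v] or [X0 [X0 v] and [X0 v]]]

2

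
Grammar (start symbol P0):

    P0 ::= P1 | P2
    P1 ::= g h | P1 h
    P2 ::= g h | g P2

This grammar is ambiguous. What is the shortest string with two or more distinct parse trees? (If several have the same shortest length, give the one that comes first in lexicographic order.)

g h

length 2: g h has 2 parse trees

Two derivations of g h:
  P0 ⇒ P1 ⇒ g h
  P0 ⇒ P2 ⇒ g h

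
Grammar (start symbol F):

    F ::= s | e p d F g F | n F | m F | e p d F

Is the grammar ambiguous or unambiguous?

Witness: e p d e p d s g s

Derivation 1: F ⇒ e p d F g F ⇒ e p d e p d F g F ⇒ e p d e p d s g F ⇒ e p d e p d s g s
Derivation 2: F ⇒ e p d F ⇒ e p d e p d F g F ⇒ e p d e p d s g F ⇒ e p d e p d s g s

Two distinct leftmost derivations for the same string.

Ambiguous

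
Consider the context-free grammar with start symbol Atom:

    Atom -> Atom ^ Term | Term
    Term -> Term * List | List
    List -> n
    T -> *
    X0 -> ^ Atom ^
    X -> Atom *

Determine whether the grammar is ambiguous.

Unambiguous

Only Atom, Term, List are reachable from Atom; ignoring the rest: Atom → Atom ^ Term | Term  ;  Term → Term * List | List  — a left-associative chain with List at the bottom. Each string factors uniquely by precedence.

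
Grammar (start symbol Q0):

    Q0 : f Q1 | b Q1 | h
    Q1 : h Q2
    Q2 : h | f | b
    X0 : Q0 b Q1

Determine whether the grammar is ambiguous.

Only Q0, Q1, Q2 are reachable from Q0; ignoring the rest: The reachable rules are right-linear with at most one rule per (nonterminal, next-terminal) pair. Each input token forces the next rule, so parsing is deterministic.

Unambiguous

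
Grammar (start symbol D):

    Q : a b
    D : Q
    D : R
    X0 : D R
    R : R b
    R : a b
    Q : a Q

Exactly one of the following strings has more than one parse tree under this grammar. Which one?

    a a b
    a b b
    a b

a b

a a b: 1 tree
a b b: 1 tree
a b: 2 trees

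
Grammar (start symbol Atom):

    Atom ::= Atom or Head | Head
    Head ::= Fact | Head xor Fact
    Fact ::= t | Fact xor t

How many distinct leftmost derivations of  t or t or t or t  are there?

Parse trees for t or t or t or t:
  [Atom [Atom [Atom [Atom [Head [Fact t]]] or [Head [Fact t]]] or [Head [Fact t]]] or [Head [Fact t]]]

1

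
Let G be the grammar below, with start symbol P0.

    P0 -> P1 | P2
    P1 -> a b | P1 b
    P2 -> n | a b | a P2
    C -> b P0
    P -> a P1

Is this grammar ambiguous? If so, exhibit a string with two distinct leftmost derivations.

Ambiguous

Witness: a b

Derivation 1: P0 ⇒ P1 ⇒ a b
Derivation 2: P0 ⇒ P2 ⇒ a b

Two distinct leftmost derivations for the same string.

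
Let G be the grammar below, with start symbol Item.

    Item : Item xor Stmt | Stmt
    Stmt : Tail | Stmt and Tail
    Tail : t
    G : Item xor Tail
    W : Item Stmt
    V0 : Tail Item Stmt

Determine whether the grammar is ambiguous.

Unambiguous

(G, W, V0 are unreachable from Item, so their rules don't affect L(Item).) This is a standard precedence ladder (Item over Stmt over Tail), with each level left-recursive on its own operator ('xor' at Item, 'and' at Stmt). That structure is LR(1), hence unambiguous.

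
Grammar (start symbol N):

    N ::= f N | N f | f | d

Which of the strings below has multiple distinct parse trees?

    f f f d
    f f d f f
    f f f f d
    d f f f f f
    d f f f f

f f d f f

f f f d: 1 tree
f f d f f: 6 trees
f f f f d: 1 tree
d f f f f f: 1 tree
d f f f f: 1 tree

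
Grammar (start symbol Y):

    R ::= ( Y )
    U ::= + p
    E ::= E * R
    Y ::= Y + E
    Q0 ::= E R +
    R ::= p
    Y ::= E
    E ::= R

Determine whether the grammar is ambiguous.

Unambiguous

(U, Q0 are unreachable from Y, so their rules don't affect L(Y).) The grammar is stratified — Y handles '+' (left-recursive), E handles '*', R atoms. Each operator has a fixed associativity and precedence level, so every string has one parse.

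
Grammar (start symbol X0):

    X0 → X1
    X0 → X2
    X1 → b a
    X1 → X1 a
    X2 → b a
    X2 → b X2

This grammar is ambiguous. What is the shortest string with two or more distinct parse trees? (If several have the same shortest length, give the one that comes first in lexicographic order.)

length 2: b a has 2 parse trees

Two derivations of b a:
  X0 ⇒ X1 ⇒ b a
  X0 ⇒ X2 ⇒ b a

b a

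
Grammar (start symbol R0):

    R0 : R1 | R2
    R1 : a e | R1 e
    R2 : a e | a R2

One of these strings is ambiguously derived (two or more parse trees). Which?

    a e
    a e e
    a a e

a e: 2 trees
a e e: 1 tree
a a e: 1 tree

a e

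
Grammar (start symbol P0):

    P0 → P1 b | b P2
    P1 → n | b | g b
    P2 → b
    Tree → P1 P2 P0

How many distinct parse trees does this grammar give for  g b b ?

1

Parse trees for g b b:
  [P0 [P1 g b] b]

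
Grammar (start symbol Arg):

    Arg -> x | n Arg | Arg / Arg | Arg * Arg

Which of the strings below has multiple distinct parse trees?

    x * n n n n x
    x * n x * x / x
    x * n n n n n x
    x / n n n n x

x * n n n n x: 1 tree
x * n x * x / x: 9 trees
x * n n n n n x: 1 tree
x / n n n n x: 1 tree

x * n x * x / x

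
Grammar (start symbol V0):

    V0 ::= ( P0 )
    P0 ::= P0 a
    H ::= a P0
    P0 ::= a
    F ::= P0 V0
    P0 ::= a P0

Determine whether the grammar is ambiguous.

Ambiguous

Witness: ( a a )

Derivation 1: V0 ⇒ ( P0 ) ⇒ ( P0 a ) ⇒ ( a a )
Derivation 2: V0 ⇒ ( P0 ) ⇒ ( a P0 ) ⇒ ( a a )

Two distinct leftmost derivations for the same string.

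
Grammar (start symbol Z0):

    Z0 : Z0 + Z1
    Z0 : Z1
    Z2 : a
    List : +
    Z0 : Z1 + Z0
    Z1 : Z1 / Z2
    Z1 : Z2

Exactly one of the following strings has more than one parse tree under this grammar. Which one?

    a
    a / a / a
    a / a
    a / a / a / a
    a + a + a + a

a + a + a + a

a: 1 tree
a / a / a: 1 tree
a / a: 1 tree
a / a / a / a: 1 tree
a + a + a + a: 8 trees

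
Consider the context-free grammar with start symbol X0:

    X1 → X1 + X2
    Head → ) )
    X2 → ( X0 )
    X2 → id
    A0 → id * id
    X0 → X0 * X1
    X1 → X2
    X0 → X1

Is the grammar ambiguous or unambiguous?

(A0, Head are unreachable from X0, so their rules don't affect L(X0).) This is a standard precedence ladder (X0 over X1 over X2), with each level left-recursive on its own operator ('*' at X0, '+' at X1). That structure is LR(1), hence unambiguous.

Unambiguous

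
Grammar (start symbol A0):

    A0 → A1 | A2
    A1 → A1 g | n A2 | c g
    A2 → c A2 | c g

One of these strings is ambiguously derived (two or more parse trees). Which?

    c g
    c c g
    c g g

c g

c g: 2 trees
c c g: 1 tree
c g g: 1 tree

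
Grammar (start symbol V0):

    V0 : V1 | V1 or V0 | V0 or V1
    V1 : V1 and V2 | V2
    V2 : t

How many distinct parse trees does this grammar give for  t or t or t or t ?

Parse trees for t or t or t or t:
  [V0 [V1 [V2 t]] or [V0 [V1 [V2 t]] or [V0 [V1 [V2 t]] or [V0 [V1 [V2 t]]]]]]
  [V0 [V1 [V2 t]] or [V0 [V1 [V2 t]] or [V0 [V0 [V1 [V2 t]]] or [V1 [V2 t]]]]]
  [V0 [V1 [V2 t]] or [V0 [V0 [V1 [V2 t]] or [V0 [V1 [V2 t]]]] or [V1 [V2 t]]]]
  [V0 [V1 [V2 t]] or [V0 [V0 [V0 [V1 [V2 t]]] or [V1 [V2 t]]] or [V1 [V2 t]]]]
  [V0 [V0 [V1 [V2 t]] or [V0 [V1 [V2 t]] or [V0 [V1 [V2 t]]]]] or [V1 [V2 t]]]
  [V0 [V0 [V1 [V2 t]] or [V0 [V0 [V1 [V2 t]]] or [V1 [V2 t]]]] or [V1 [V2 t]]]
  [V0 [V0 [V0 [V1 [V2 t]] or [V0 [V1 [V2 t]]]] or [V1 [V2 t]]] or [V1 [V2 t]]]
  [V0 [V0 [V0 [V0 [V1 [V2 t]]] or [V1 [V2 t]]] or [V1 [V2 t]]] or [V1 [V2 t]]]

8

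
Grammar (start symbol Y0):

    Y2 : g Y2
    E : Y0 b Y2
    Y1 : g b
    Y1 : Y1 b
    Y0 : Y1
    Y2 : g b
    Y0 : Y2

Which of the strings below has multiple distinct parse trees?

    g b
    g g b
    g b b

g b: 2 trees
g g b: 1 tree
g b b: 1 tree

g b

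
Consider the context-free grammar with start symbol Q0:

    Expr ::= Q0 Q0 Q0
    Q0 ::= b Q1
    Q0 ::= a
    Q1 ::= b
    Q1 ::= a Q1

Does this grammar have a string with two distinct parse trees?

(Expr is unreachable from Q0, so its rules don't affect L(Q0).) Each reachable nonterminal has at most one production per leading terminal, and all productions are right-linear; the derivation is determined token-by-token.

Unambiguous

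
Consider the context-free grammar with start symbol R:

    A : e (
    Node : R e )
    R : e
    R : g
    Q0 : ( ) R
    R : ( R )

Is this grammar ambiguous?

Unambiguous

Only R is reachable from R; ignoring the rest: Each string is a nest of matched brackets around a single atom. An opening bracket forces the recursive rule; an atom forces the base rule.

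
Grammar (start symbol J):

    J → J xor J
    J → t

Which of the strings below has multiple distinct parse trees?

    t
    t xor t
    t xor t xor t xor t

t xor t xor t xor t

t: 1 tree
t xor t: 1 tree
t xor t xor t xor t: 5 trees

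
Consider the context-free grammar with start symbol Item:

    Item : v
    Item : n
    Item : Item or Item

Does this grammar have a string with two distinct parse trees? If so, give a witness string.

Witness: n or n or n

Derivation 1: Item ⇒ Item or Item ⇒ n or Item ⇒ n or Item or Item ⇒ n or n or Item ⇒ n or n or n
Derivation 2: Item ⇒ Item or Item ⇒ Item or Item or Item ⇒ n or Item or Item ⇒ n or n or Item ⇒ n or n or n

Two distinct leftmost derivations for the same string.

Ambiguous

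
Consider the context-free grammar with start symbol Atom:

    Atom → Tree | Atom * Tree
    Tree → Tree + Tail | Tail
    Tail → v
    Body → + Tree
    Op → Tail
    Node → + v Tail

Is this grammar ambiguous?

Only Atom, Tree, Tail are reachable from Atom; ignoring the rest: The grammar is stratified — Atom handles '*' (left-recursive), Tree handles '+', Tail atoms. Each operator has a fixed associativity and precedence level, so every string has one parse.

Unambiguous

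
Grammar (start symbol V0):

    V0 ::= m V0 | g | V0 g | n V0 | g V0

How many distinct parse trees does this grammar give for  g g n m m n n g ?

1

Parse trees for g g n m m n n g:
  [V0 g [V0 g [V0 n [V0 m [V0 m [V0 n [V0 n [V0 g]]]]]]]]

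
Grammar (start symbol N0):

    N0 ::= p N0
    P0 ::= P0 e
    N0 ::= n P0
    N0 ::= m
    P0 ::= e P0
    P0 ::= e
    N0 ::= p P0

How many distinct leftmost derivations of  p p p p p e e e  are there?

Parse trees for p p p p p e e e:
  [N0 p [N0 p [N0 p [N0 p [N0 p [P0 [P0 [P0 e] e] e]]]]]]
  [N0 p [N0 p [N0 p [N0 p [N0 p [P0 [P0 e [P0 e]] e]]]]]]
  [N0 p [N0 p [N0 p [N0 p [N0 p [P0 e [P0 [P0 e] e]]]]]]]
  [N0 p [N0 p [N0 p [N0 p [N0 p [P0 e [P0 e [P0 e]]]]]]]]

4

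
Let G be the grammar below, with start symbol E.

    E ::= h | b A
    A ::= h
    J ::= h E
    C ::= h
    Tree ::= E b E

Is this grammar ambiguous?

Unambiguous

Only E, A are reachable from E; ignoring the rest: The reachable rules are right-linear with at most one rule per (nonterminal, next-terminal) pair. Each input token forces the next rule, so parsing is deterministic.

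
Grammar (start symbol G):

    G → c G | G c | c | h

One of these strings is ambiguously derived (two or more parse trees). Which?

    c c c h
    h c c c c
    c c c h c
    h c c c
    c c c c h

c c c h: 1 tree
h c c c c: 1 tree
c c c h c: 4 trees
h c c c: 1 tree
c c c c h: 1 tree

c c c h c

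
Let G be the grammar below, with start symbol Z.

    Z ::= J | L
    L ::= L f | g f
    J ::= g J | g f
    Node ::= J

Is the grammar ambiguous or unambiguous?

Witness: g f

Derivation 1: Z ⇒ J ⇒ g f
Derivation 2: Z ⇒ L ⇒ g f

Two distinct leftmost derivations for the same string.

Ambiguous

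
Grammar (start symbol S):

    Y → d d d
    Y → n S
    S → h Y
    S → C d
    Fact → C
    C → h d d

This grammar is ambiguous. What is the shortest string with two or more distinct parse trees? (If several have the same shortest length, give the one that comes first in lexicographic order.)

length 4: h d d d has 2 parse trees

Two derivations of h d d d:
  S ⇒ h Y ⇒ h d d d
  S ⇒ C d ⇒ h d d d

h d d d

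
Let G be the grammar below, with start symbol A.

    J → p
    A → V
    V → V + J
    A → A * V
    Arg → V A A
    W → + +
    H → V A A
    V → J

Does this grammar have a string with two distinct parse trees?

Only A, V, J are reachable from A; ignoring the rest: A → A * V | V  ;  V → V + J | J  — a left-associative chain with J at the bottom. Each string factors uniquely by precedence.

Unambiguous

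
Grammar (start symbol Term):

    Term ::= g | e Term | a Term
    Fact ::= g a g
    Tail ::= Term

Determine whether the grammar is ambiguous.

Unambiguous

Only Term is reachable from Term; ignoring the rest: Restricted to the reachable nonterminals, every rule has the form A → t or A → t B, and no two rules for the same A share a first terminal. The grammar encodes a DFA — one run per string.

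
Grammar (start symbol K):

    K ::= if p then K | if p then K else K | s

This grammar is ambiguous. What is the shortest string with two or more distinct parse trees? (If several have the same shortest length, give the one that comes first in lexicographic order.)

length 1: no string has ≥2 trees
length 4: no string has ≥2 trees
length 6: no string has ≥2 trees
length 7: no string has ≥2 trees
length 9: if p then if p then s else s has 2 parse trees

Two derivations of if p then if p then s else s:
  K ⇒ if p then K ⇒ if p then if p then K else K ⇒ if p then if p then s else K ⇒ if p then if p then s else s
  K ⇒ if p then K else K ⇒ if p then if p then K else K ⇒ if p then if p then s else K ⇒ if p then if p then s else s

if p then if p then s else s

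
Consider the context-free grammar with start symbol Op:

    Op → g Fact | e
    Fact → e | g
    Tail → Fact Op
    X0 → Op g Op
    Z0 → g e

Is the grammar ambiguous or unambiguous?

Unambiguous

Only Op, Fact are reachable from Op; ignoring the rest: Each reachable nonterminal has at most one production per leading terminal, and all productions are right-linear; the derivation is determined token-by-token.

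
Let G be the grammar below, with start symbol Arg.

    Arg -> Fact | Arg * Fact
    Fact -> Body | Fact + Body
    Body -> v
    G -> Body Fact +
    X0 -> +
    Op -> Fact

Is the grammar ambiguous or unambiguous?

Unambiguous

(G, X0, Op are unreachable from Arg, so their rules don't affect L(Arg).) This is a standard precedence ladder (Arg over Fact over Body), with each level left-recursive on its own operator ('*' at Arg, '+' at Fact). That structure is LR(1), hence unambiguous.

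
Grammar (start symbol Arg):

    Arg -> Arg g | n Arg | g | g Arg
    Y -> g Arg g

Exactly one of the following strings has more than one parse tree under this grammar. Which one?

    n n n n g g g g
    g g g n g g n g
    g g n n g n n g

n n n n g g g g: 64 trees
g g g n g g n g: 1 tree
g g n n g n n g: 1 tree

n n n n g g g g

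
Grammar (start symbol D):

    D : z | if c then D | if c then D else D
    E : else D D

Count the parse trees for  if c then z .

Parse trees for if c then z:
  [D if c then [D z]]

1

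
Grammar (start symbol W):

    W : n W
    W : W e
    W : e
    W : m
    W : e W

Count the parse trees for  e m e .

2

Parse trees for e m e:
  [W [W e [W m]] e]
  [W e [W [W m] e]]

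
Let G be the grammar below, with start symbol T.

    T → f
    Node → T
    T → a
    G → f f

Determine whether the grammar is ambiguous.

Unambiguous

Only T is reachable from T; ignoring the rest: Each reachable nonterminal has at most one production per leading terminal, and all productions are right-linear; the derivation is determined token-by-token.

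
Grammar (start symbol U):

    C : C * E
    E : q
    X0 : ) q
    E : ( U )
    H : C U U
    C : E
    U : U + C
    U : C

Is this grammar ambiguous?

(H, X0 are unreachable from U, so their rules don't affect L(U).) U → U + C | C  ;  C → C * E | E  — a left-associative chain with E at the bottom. Each string factors uniquely by precedence.

Unambiguous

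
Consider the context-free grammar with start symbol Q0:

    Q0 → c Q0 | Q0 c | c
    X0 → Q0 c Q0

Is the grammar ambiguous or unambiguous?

Witness: c c

Derivation 1: Q0 ⇒ c Q0 ⇒ c c
Derivation 2: Q0 ⇒ Q0 c ⇒ c c

Two distinct leftmost derivations for the same string.

Ambiguous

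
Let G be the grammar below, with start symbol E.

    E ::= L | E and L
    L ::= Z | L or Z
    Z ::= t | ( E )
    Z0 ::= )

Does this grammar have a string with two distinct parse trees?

Unambiguous

Only E, L, Z are reachable from E; ignoring the rest: E → E and L | L  ;  L → L or Z | Z  — a left-associative chain with Z at the bottom. Each string factors uniquely by precedence.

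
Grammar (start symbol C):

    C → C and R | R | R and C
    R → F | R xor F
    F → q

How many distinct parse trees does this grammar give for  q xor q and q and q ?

4

Parse trees for q xor q and q and q:
  [C [C [C [R [R [F q]] xor [F q]]] and [R [F q]]] and [R [F q]]]
  [C [C [R [R [F q]] xor [F q]] and [C [R [F q]]]] and [R [F q]]]
  [C [R [R [F q]] xor [F q]] and [C [C [R [F q]]] and [R [F q]]]]
  [C [R [R [F q]] xor [F q]] and [C [R [F q]] and [C [R [F q]]]]]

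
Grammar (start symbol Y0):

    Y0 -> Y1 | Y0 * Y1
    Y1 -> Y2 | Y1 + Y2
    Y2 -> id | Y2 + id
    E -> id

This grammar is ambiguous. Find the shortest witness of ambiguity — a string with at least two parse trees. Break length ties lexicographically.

length 1: no string has ≥2 trees
length 3: id + id has 2 parse trees

Two derivations of id + id:
  Y0 ⇒ Y1 ⇒ Y2 ⇒ Y2 + id ⇒ id + id
  Y0 ⇒ Y1 ⇒ Y1 + Y2 ⇒ Y2 + Y2 ⇒ id + Y2 ⇒ id + id

id + id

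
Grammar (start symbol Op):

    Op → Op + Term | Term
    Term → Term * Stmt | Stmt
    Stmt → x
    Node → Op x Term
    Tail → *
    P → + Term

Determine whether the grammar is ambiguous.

Only Op, Term, Stmt are reachable from Op; ignoring the rest: This is a standard precedence ladder (Op over Term over Stmt), with each level left-recursive on its own operator ('+' at Op, '*' at Term). That structure is LR(1), hence unambiguous.

Unambiguous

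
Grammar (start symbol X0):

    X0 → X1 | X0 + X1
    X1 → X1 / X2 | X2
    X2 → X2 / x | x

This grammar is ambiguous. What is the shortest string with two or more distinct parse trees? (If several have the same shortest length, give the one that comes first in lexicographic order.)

length 1: no string has ≥2 trees
length 3: x / x has 2 parse trees

Two derivations of x / x:
  X0 ⇒ X1 ⇒ X1 / X2 ⇒ X2 / X2 ⇒ x / X2 ⇒ x / x
  X0 ⇒ X1 ⇒ X2 ⇒ X2 / x ⇒ x / x

x / x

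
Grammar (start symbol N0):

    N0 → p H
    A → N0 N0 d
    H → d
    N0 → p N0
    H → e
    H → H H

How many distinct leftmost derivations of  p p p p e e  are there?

1

Parse trees for p p p p e e:
  [N0 p [N0 p [N0 p [N0 p [H [H e] [H e]]]]]]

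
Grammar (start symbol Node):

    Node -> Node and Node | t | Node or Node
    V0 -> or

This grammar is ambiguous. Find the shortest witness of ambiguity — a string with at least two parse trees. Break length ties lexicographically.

length 1: no string has ≥2 trees
length 3: no string has ≥2 trees
length 5: t and t and t has 2 parse trees

Two derivations of t and t and t:
  Node ⇒ Node and Node ⇒ Node and Node and Node ⇒ t and Node and Node ⇒ t and t and Node ⇒ t and t and t
  Node ⇒ Node and Node ⇒ t and Node ⇒ t and Node and Node ⇒ t and t and Node ⇒ t and t and t

t and t and t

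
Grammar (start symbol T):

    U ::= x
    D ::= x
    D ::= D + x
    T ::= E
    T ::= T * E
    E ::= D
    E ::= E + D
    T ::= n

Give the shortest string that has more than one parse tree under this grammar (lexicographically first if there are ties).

x + x

length 1: no string has ≥2 trees
length 3: x + x has 2 parse trees

Two derivations of x + x:
  T ⇒ E ⇒ D ⇒ D + x ⇒ x + x
  T ⇒ E ⇒ E + D ⇒ D + D ⇒ x + D ⇒ x + x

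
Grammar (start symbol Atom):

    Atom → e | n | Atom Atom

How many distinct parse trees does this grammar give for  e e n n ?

5

Parse trees for e e n n:
  [Atom [Atom e] [Atom [Atom e] [Atom [Atom n] [Atom n]]]]
  [Atom [Atom e] [Atom [Atom [Atom e] [Atom n]] [Atom n]]]
  [Atom [Atom [Atom e] [Atom e]] [Atom [Atom n] [Atom n]]]
  [Atom [Atom [Atom e] [Atom [Atom e] [Atom n]]] [Atom n]]
  [Atom [Atom [Atom [Atom e] [Atom e]] [Atom n]] [Atom n]]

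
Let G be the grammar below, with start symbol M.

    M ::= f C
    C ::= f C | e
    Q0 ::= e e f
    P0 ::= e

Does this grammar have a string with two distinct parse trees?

Unambiguous

(Q0, P0 are unreachable from M, so their rules don't affect L(M).) Each reachable nonterminal has at most one production per leading terminal, and all productions are right-linear; the derivation is determined token-by-token.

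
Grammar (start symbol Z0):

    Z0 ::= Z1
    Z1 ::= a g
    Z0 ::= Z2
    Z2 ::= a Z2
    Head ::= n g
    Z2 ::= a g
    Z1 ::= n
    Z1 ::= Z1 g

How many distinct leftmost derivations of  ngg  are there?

1

Parse trees for ngg:
  [Z0 [Z1 [Z1 [Z1 n] g] g]]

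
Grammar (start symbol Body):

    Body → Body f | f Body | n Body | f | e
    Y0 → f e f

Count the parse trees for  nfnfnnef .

7

Parse trees for nfnfnnef:
  [Body [Body n [Body f [Body n [Body f [Body n [Body n [Body e]]]]]]] f]
  [Body n [Body [Body f [Body n [Body f [Body n [Body n [Body e]]]]]] f]]
  [Body n [Body f [Body [Body n [Body f [Body n [Body n [Body e]]]]] f]]]
  [Body n [Body f [Body n [Body [Body f [Body n [Body n [Body e]]]] f]]]]
  [Body n [Body f [Body n [Body f [Body [Body n [Body n [Body e]]] f]]]]]
  [Body n [Body f [Body n [Body f [Body n [Body [Body n [Body e]] f]]]]]]
  [Body n [Body f [Body n [Body f [Body n [Body n [Body [Body e] f]]]]]]]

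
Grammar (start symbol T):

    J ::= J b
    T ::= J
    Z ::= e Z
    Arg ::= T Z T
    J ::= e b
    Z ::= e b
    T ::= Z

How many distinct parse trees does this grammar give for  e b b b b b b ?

Parse trees for e b b b b b b:
  [T [J [J [J [J [J [J e b] b] b] b] b] b]]

1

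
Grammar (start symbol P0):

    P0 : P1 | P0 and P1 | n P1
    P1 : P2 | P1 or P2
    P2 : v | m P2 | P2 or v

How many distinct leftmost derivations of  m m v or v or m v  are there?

4

Parse trees for m m v or v or m v:
  [P0 [P1 [P1 [P2 m [P2 m [P2 [P2 v] or v]]]] or [P2 m [P2 v]]]]
  [P0 [P1 [P1 [P2 m [P2 [P2 m [P2 v]] or v]]] or [P2 m [P2 v]]]]
  [P0 [P1 [P1 [P2 [P2 m [P2 m [P2 v]]] or v]] or [P2 m [P2 v]]]]
  [P0 [P1 [P1 [P1 [P2 m [P2 m [P2 v]]]] or [P2 v]] or [P2 m [P2 v]]]]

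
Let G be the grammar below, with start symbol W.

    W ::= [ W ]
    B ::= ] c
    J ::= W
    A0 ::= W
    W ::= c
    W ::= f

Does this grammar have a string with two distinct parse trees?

(B, A0, J are unreachable from W, so their rules don't affect L(W).) L(W) is { openⁿ atom closeⁿ : n ≥ 0 }. The bracket depth fixes n, and the derivation is forced at every step.

Unambiguous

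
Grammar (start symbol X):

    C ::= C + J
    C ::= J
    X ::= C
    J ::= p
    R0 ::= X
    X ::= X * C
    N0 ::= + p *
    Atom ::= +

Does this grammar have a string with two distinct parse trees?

(N0, Atom, R0 are unreachable from X, so their rules don't affect L(X).) X → X * C | C  ;  C → C + J | J  — a left-associative chain with J at the bottom. Each string factors uniquely by precedence.

Unambiguous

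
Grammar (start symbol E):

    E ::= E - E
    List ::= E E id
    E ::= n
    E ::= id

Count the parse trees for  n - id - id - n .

Parse trees for n - id - id - n:
  [E [E n] - [E [E id] - [E [E id] - [E n]]]]
  [E [E n] - [E [E [E id] - [E id]] - [E n]]]
  [E [E [E n] - [E id]] - [E [E id] - [E n]]]
  [E [E [E n] - [E [E id] - [E id]]] - [E n]]
  [E [E [E [E n] - [E id]] - [E id]] - [E n]]

5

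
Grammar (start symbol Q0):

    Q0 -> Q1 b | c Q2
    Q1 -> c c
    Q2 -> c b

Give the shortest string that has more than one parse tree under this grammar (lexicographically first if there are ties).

c c b

length 3: c c b has 2 parse trees

Two derivations of c c b:
  Q0 ⇒ Q1 b ⇒ c c b
  Q0 ⇒ c Q2 ⇒ c c b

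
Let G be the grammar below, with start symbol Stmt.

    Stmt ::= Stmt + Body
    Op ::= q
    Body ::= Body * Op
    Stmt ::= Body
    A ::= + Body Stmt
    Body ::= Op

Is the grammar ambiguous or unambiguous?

Only Stmt, Body, Op are reachable from Stmt; ignoring the rest: This is a standard precedence ladder (Stmt over Body over Op), with each level left-recursive on its own operator ('+' at Stmt, '*' at Body). That structure is LR(1), hence unambiguous.

Unambiguous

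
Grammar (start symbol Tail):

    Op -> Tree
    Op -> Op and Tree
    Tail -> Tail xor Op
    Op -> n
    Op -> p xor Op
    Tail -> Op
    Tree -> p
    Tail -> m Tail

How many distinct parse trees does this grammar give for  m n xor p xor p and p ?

Parse trees for m n xor p xor p and p:
  [Tail [Tail m [Tail [Op n]]] xor [Op [Op p xor [Op [Tree p]]] and [Tree p]]]
  [Tail [Tail m [Tail [Op n]]] xor [Op p xor [Op [Op [Tree p]] and [Tree p]]]]
  [Tail [Tail [Tail m [Tail [Op n]]] xor [Op [Tree p]]] xor [Op [Op [Tree p]] and [Tree p]]]
  [Tail [Tail m [Tail [Tail [Op n]] xor [Op [Tree p]]]] xor [Op [Op [Tree p]] and [Tree p]]]
  [Tail m [Tail [Tail [Op n]] xor [Op [Op p xor [Op [Tree p]]] and [Tree p]]]]
  [Tail m [Tail [Tail [Op n]] xor [Op p xor [Op [Op [Tree p]] and [Tree p]]]]]
  [Tail m [Tail [Tail [Tail [Op n]] xor [Op [Tree p]]] xor [Op [Op [Tree p]] and [Tree p]]]]

7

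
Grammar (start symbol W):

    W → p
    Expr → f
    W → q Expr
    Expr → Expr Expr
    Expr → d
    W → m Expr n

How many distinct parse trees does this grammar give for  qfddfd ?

14

Parse trees for qfddfd (showing first 6 of 14):
  [W q [Expr [Expr f] [Expr [Expr d] [Expr [Expr d] [Expr [Expr f] [Expr d]]]]]]
  [W q [Expr [Expr f] [Expr [Expr d] [Expr [Expr [Expr d] [Expr f]] [Expr d]]]]]
  [W q [Expr [Expr f] [Expr [Expr [Expr d] [Expr d]] [Expr [Expr f] [Expr d]]]]]
  [W q [Expr [Expr f] [Expr [Expr [Expr d] [Expr [Expr d] [Expr f]]] [Expr d]]]]
  [W q [Expr [Expr f] [Expr [Expr [Expr [Expr d] [Expr d]] [Expr f]] [Expr d]]]]
  [W q [Expr [Expr [Expr f] [Expr d]] [Expr [Expr d] [Expr [Expr f] [Expr d]]]]]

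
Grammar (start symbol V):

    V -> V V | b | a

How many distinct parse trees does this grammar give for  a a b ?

2

Parse trees for a a b:
  [V [V a] [V [V a] [V b]]]
  [V [V [V a] [V a]] [V b]]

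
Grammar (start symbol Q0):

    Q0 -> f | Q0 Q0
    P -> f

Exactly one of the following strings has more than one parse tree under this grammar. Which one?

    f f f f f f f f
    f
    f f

f f f f f f f f

f f f f f f f f: 429 trees
f: 1 tree
f f: 1 tree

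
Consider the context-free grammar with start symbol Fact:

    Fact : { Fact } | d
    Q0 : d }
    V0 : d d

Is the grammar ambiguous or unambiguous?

(Q0, V0 are unreachable from Fact, so their rules don't affect L(Fact).) L(Fact) is { openⁿ atom closeⁿ : n ≥ 0 }. The bracket depth fixes n, and the derivation is forced at every step.

Unambiguous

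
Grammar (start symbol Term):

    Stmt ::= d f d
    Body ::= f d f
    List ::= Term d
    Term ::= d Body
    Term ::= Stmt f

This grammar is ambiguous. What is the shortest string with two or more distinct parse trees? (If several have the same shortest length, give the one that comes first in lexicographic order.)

d f d f

length 4: d f d f has 2 parse trees

Two derivations of d f d f:
  Term ⇒ d Body ⇒ d f d f
  Term ⇒ Stmt f ⇒ d f d f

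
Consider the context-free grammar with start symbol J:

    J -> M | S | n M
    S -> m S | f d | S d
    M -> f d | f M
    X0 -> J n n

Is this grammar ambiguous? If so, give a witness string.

Ambiguous

Witness: f d

Derivation 1: J ⇒ M ⇒ f d
Derivation 2: J ⇒ S ⇒ f d

Two distinct leftmost derivations for the same string.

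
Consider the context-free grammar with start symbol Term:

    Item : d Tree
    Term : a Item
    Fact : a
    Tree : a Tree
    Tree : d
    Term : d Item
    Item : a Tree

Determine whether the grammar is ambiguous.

(Fact is unreachable from Term, so its rules don't affect L(Term).) Restricted to the reachable nonterminals, every rule has the form A → t or A → t B, and no two rules for the same A share a first terminal. The grammar encodes a DFA — one run per string.

Unambiguous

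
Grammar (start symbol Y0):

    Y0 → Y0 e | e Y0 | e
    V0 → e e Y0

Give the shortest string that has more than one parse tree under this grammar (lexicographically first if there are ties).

length 1: no string has ≥2 trees
length 2: e e has 2 parse trees

Two derivations of e e:
  Y0 ⇒ Y0 e ⇒ e e
  Y0 ⇒ e Y0 ⇒ e e

e e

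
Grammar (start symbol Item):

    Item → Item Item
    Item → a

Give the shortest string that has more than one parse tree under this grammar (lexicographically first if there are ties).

length 1: no string has ≥2 trees
length 2: no string has ≥2 trees
length 3: a a a has 2 parse trees

Two derivations of a a a:
  Item ⇒ Item Item ⇒ Item Item Item ⇒ a Item Item ⇒ a a Item ⇒ a a a
  Item ⇒ Item Item ⇒ a Item ⇒ a Item Item ⇒ a a Item ⇒ a a a

a a a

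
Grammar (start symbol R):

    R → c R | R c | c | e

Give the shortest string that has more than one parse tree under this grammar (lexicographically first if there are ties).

length 1: no string has ≥2 trees
length 2: c c has 2 parse trees

Two derivations of c c:
  R ⇒ c R ⇒ c c
  R ⇒ R c ⇒ c c

c c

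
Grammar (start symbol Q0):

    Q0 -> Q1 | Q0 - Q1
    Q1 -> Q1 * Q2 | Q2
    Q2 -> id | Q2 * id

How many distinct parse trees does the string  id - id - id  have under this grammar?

Parse trees for id - id - id:
  [Q0 [Q0 [Q0 [Q1 [Q2 id]]] - [Q1 [Q2 id]]] - [Q1 [Q2 id]]]

1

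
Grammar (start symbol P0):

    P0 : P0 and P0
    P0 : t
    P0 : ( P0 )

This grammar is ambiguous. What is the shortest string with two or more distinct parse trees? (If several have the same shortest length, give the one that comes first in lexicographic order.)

length 1: no string has ≥2 trees
length 3: no string has ≥2 trees
length 5: t and t and t has 2 parse trees

Two derivations of t and t and t:
  P0 ⇒ P0 and P0 ⇒ P0 and P0 and P0 ⇒ t and P0 and P0 ⇒ t and t and P0 ⇒ t and t and t
  P0 ⇒ P0 and P0 ⇒ t and P0 ⇒ t and P0 and P0 ⇒ t and t and P0 ⇒ t and t and t

t and t and t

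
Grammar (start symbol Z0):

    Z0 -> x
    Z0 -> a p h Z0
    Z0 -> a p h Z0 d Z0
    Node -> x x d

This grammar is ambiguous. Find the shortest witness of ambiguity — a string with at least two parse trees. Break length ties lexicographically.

length 1: no string has ≥2 trees
length 4: no string has ≥2 trees
length 6: no string has ≥2 trees
length 7: no string has ≥2 trees
length 9: a p h a p h x d x has 2 parse trees

Two derivations of a p h a p h x d x:
  Z0 ⇒ a p h Z0 ⇒ a p h a p h Z0 d Z0 ⇒ a p h a p h x d Z0 ⇒ a p h a p h x d x
  Z0 ⇒ a p h Z0 d Z0 ⇒ a p h a p h Z0 d Z0 ⇒ a p h a p h x d Z0 ⇒ a p h a p h x d x

a p h a p h x d x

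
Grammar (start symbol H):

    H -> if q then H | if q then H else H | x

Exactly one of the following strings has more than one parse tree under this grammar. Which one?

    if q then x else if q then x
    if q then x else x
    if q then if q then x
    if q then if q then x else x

if q then x else if q then x: 1 tree
if q then x else x: 1 tree
if q then if q then x: 1 tree
if q then if q then x else x: 2 trees

if q then if q then x else x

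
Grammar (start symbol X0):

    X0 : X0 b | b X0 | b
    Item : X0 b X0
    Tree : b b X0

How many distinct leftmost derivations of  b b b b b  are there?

16

Parse trees for b b b b b (showing first 6 of 16):
  [X0 [X0 [X0 [X0 [X0 b] b] b] b] b]
  [X0 [X0 [X0 [X0 b [X0 b]] b] b] b]
  [X0 [X0 [X0 b [X0 [X0 b] b]] b] b]
  [X0 [X0 [X0 b [X0 b [X0 b]]] b] b]
  [X0 [X0 b [X0 [X0 [X0 b] b] b]] b]
  [X0 [X0 b [X0 [X0 b [X0 b]] b]] b]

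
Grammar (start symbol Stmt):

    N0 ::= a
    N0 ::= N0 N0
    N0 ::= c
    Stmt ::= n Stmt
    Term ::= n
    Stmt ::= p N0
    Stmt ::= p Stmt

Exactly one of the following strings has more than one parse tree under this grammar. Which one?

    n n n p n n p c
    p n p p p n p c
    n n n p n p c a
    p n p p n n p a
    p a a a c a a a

p a a a c a a a

n n n p n n p c: 1 tree
p n p p p n p c: 1 tree
n n n p n p c a: 1 tree
p n p p n n p a: 1 tree
p a a a c a a a: 132 trees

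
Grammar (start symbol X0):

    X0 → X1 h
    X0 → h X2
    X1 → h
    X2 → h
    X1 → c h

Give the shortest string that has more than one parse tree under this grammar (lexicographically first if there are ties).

h h

length 2: h h has 2 parse trees

Two derivations of h h:
  X0 ⇒ X1 h ⇒ h h
  X0 ⇒ h X2 ⇒ h h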